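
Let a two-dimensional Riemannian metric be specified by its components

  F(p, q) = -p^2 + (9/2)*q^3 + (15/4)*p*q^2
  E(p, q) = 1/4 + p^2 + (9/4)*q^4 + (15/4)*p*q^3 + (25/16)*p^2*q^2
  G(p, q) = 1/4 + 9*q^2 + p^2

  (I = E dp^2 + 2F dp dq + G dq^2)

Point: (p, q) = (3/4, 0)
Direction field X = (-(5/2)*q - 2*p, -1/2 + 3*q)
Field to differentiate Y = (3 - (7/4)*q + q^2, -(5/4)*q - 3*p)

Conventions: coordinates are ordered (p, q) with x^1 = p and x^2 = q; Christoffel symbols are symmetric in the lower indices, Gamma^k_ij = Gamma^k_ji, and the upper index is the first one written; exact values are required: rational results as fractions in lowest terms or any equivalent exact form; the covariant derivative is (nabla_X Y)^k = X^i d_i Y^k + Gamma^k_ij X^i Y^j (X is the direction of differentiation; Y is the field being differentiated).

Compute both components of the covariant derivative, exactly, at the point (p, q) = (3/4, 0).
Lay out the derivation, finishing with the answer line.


E = 13/16, F = -9/16, G = 13/16 at the point
E_p = 3/2, E_q = 0, F_p = -3/2, F_q = 0, G_p = 3/2, G_q = 0
EG - F^2 = 11/32;  g^inv = (32/11) * [[13/16, 9/16], [9/16, 13/16]]
first-kind symbols [ij,l] = (1/2)(d_i g_jl + d_j g_il - d_l g_ij): [pp,p] = E_p/2 = 3/4, [pp,q] = F_p - E_q/2 = -3/2, [pq,p] = E_q/2 = 0, [pq,q] = G_p/2 = 3/4, [qq,p] = F_q - G_p/2 = -3/4, [qq,q] = G_q/2 = 0
Gamma^p_ij = (G*[ij,p] - F*[ij,q])/(EG - F^2), Gamma^q_ij = (E*[ij,q] - F*[ij,p])/(EG - F^2)
Gamma_ppp = -15/22, Gamma_ppq = 27/22, Gamma_pqq = -39/22, Gamma_qpp = -51/22, Gamma_qpq = 39/22, Gamma_qqq = -27/22
X = (-3/2, -1/2), Y = (3, -9/4) at the point

Answer: (nabla_X Y)^p = 17/4, (nabla_X Y)^q = 35/2


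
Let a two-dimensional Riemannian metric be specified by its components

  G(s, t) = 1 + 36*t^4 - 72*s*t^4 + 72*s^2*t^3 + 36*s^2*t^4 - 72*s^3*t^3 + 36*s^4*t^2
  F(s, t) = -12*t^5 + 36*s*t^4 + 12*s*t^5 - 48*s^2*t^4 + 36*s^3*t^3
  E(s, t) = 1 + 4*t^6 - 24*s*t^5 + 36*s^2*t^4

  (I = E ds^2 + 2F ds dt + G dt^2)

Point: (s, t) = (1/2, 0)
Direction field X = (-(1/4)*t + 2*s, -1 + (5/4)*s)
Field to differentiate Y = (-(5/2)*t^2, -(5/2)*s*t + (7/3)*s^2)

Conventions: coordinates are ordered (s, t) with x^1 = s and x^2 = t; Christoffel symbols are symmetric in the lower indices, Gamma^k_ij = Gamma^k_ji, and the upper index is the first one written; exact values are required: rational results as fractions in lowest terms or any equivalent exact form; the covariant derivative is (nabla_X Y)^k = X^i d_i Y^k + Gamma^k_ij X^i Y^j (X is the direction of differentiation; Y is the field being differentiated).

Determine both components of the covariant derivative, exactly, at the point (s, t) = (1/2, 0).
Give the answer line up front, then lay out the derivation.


Answer: (nabla_X Y)^s = 0, (nabla_X Y)^t = 269/96

E = 1, F = 0, G = 1 at the point
E_s = 0, E_t = 0, F_s = 0, F_t = 0, G_s = 0, G_t = 0
EG - F^2 = 1;  g^inv = (1) * [[1, 0], [0, 1]]
first-kind symbols [ij,l] = (1/2)(d_i g_jl + d_j g_il - d_l g_ij): [ss,s] = E_s/2 = 0, [ss,t] = F_s - E_t/2 = 0, [st,s] = E_t/2 = 0, [st,t] = G_s/2 = 0, [tt,s] = F_t - G_s/2 = 0, [tt,t] = G_t/2 = 0
Gamma^s_ij = (G*[ij,s] - F*[ij,t])/(EG - F^2), Gamma^t_ij = (E*[ij,t] - F*[ij,s])/(EG - F^2)
Gamma_sss = 0, Gamma_sst = 0, Gamma_stt = 0, Gamma_tss = 0, Gamma_tst = 0, Gamma_ttt = 0
X = (1, -3/8), Y = (0, 7/12) at the point


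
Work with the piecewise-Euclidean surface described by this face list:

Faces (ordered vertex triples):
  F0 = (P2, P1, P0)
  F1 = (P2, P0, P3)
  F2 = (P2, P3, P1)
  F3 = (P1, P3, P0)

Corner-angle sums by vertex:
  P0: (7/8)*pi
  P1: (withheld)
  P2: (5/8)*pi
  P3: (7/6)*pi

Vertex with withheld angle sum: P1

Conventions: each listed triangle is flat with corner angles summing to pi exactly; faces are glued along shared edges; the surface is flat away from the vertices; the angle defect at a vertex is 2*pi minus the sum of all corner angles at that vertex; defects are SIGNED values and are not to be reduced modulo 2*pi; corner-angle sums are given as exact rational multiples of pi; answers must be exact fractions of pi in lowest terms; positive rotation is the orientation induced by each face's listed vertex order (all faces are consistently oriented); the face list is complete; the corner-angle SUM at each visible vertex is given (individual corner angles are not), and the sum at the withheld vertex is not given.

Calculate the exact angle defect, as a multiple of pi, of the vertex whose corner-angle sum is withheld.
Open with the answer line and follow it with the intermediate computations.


Answer: defect(P1) = (2/3)*pi

V = 4, E = 6, F = 4; chi = V - E + F = 2
Gauss-Bonnet: total defect = 2*pi*chi = 4*pi; visible defects sum to (10/3)*pi


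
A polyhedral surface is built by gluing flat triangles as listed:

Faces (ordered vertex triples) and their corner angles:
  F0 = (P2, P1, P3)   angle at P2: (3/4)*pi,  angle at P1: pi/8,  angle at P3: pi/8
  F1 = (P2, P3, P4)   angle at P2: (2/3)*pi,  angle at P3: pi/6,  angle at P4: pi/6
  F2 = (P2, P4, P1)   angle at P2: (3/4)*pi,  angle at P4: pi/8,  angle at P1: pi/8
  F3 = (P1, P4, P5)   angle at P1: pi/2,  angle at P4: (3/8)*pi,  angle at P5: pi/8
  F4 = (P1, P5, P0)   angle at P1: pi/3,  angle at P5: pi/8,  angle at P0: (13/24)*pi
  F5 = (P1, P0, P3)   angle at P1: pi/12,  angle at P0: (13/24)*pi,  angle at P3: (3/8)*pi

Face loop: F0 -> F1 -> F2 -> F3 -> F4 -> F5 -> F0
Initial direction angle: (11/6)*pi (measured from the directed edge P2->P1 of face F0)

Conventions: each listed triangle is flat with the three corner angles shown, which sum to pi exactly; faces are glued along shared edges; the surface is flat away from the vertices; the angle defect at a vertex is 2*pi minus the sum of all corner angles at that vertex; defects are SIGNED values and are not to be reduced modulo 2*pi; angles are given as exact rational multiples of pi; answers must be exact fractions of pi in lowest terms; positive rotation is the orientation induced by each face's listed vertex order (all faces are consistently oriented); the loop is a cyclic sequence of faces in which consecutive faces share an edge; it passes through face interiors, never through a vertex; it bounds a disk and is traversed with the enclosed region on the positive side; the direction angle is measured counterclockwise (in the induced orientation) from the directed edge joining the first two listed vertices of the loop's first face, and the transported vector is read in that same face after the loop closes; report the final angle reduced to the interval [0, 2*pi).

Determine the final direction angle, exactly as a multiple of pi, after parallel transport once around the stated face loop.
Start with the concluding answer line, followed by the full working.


Answer: final direction angle = pi/2

enclosed vertex P1: corner angles sum to (7/6)*pi, defect = 2*pi - (7/6)*pi = (5/6)*pi
enclosed vertex P2: corner angles sum to (13/6)*pi, defect = 2*pi - (13/6)*pi = -pi/6
summing the enclosed defects onto the initial angle, mod 2*pi in the induced orientation:
final angle = (11/6)*pi + (2/3)*pi = pi/2 (mod 2*pi)


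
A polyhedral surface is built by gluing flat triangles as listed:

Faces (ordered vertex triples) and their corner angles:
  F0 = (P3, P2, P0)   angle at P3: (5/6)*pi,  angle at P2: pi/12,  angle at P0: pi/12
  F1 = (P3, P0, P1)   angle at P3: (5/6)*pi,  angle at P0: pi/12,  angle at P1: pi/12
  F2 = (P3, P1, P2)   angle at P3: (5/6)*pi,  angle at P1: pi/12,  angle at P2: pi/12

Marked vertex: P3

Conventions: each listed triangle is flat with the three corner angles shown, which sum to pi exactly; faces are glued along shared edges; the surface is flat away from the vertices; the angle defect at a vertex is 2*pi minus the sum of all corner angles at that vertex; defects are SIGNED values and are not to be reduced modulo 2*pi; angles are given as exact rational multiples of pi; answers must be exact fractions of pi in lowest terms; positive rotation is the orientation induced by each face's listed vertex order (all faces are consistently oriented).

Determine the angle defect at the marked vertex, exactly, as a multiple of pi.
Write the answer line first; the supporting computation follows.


Answer: defect(P3) = -pi/2

Sum of corner angles at P3: (5/2)*pi
defect = 2*pi - (5/2)*pi


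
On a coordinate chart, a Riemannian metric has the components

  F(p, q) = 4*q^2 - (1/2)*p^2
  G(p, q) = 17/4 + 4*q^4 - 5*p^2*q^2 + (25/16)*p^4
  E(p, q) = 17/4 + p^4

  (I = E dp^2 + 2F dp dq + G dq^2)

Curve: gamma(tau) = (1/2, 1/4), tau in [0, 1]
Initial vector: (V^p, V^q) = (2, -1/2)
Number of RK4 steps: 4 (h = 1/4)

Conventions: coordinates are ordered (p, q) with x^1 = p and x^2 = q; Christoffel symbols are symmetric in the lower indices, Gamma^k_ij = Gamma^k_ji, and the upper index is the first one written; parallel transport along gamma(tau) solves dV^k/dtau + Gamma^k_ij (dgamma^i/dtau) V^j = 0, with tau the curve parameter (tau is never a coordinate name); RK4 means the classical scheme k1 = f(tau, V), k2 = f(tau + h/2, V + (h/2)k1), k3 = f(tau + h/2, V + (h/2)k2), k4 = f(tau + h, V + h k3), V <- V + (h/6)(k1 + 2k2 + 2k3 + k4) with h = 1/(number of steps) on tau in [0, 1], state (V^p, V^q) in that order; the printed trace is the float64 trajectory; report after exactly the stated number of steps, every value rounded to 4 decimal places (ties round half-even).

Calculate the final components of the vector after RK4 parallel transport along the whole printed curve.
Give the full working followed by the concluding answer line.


gamma'(tau) = (0, 0); f(tau, V)^k = -Gamma^k_ij(gamma(tau)) gamma'^i(tau) V^j; h = 1/4; intermediate values shown to 6 dp
curve data and Christoffel symbols at the stage parameters:
  tau = 0.000000: gamma = (0.500000, 0.250000), gamma' = (0.000000, 0.000000); Gamma_ppp = 0.061405, Gamma_ppq = -0.001587, Gamma_pqq = 0.411036, Gamma_qpp = -0.118473, Gamma_qpq = 0.054741, Gamma_qqq = -0.055746
  tau = 0.125000: gamma = (0.500000, 0.250000), gamma' = (0.000000, 0.000000); Gamma_ppp = 0.061405, Gamma_ppq = -0.001587, Gamma_pqq = 0.411036, Gamma_qpp = -0.118473, Gamma_qpq = 0.054741, Gamma_qqq = -0.055746
  tau = 0.250000: gamma = (0.500000, 0.250000), gamma' = (0.000000, 0.000000); Gamma_ppp = 0.061405, Gamma_ppq = -0.001587, Gamma_pqq = 0.411036, Gamma_qpp = -0.118473, Gamma_qpq = 0.054741, Gamma_qqq = -0.055746
  tau = 0.375000: gamma = (0.500000, 0.250000), gamma' = (0.000000, 0.000000); Gamma_ppp = 0.061405, Gamma_ppq = -0.001587, Gamma_pqq = 0.411036, Gamma_qpp = -0.118473, Gamma_qpq = 0.054741, Gamma_qqq = -0.055746
  tau = 0.500000: gamma = (0.500000, 0.250000), gamma' = (0.000000, 0.000000); Gamma_ppp = 0.061405, Gamma_ppq = -0.001587, Gamma_pqq = 0.411036, Gamma_qpp = -0.118473, Gamma_qpq = 0.054741, Gamma_qqq = -0.055746
  tau = 0.625000: gamma = (0.500000, 0.250000), gamma' = (0.000000, 0.000000); Gamma_ppp = 0.061405, Gamma_ppq = -0.001587, Gamma_pqq = 0.411036, Gamma_qpp = -0.118473, Gamma_qpq = 0.054741, Gamma_qqq = -0.055746
  tau = 0.750000: gamma = (0.500000, 0.250000), gamma' = (0.000000, 0.000000); Gamma_ppp = 0.061405, Gamma_ppq = -0.001587, Gamma_pqq = 0.411036, Gamma_qpp = -0.118473, Gamma_qpq = 0.054741, Gamma_qqq = -0.055746
  tau = 0.875000: gamma = (0.500000, 0.250000), gamma' = (0.000000, 0.000000); Gamma_ppp = 0.061405, Gamma_ppq = -0.001587, Gamma_pqq = 0.411036, Gamma_qpp = -0.118473, Gamma_qpq = 0.054741, Gamma_qqq = -0.055746
  tau = 1.000000: gamma = (0.500000, 0.250000), gamma' = (0.000000, 0.000000); Gamma_ppp = 0.061405, Gamma_ppq = -0.001587, Gamma_pqq = 0.411036, Gamma_qpp = -0.118473, Gamma_qpq = 0.054741, Gamma_qqq = -0.055746
step 0: V^p = 2.0000, V^q = -0.5000
step 1: k1 = (0.000000, 0.000000), k2 = (0.000000, 0.000000), k3 = (0.000000, 0.000000), k4 = (0.000000, 0.000000); V <- V + (h/6)(k1 + 2k2 + 2k3 + k4): V^p = 2.0000, V^q = -0.5000
step 2: k1 = (0.000000, 0.000000), k2 = (0.000000, 0.000000), k3 = (0.000000, 0.000000), k4 = (0.000000, 0.000000); V <- V + (h/6)(k1 + 2k2 + 2k3 + k4): V^p = 2.0000, V^q = -0.5000
step 3: k1 = (0.000000, 0.000000), k2 = (0.000000, 0.000000), k3 = (0.000000, 0.000000), k4 = (0.000000, 0.000000); V <- V + (h/6)(k1 + 2k2 + 2k3 + k4): V^p = 2.0000, V^q = -0.5000
step 4: k1 = (0.000000, 0.000000), k2 = (0.000000, 0.000000), k3 = (0.000000, 0.000000), k4 = (0.000000, 0.000000); V <- V + (h/6)(k1 + 2k2 + 2k3 + k4): V^p = 2.0000, V^q = -0.5000

Answer: V^p = 2.0000, V^q = -0.5000


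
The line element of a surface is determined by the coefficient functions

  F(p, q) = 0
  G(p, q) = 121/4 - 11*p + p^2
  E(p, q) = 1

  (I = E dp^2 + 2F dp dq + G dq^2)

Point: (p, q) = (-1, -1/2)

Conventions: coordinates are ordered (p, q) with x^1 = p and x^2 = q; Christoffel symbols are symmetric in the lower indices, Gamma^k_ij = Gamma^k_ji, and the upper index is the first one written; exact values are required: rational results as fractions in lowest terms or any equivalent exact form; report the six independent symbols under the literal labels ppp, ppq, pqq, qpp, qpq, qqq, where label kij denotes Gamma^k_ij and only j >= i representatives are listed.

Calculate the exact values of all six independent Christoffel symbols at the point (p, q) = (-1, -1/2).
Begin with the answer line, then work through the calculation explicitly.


Answer: Gamma_ppp = 0, Gamma_ppq = 0, Gamma_pqq = 13/2, Gamma_qpp = 0, Gamma_qpq = -2/13, Gamma_qqq = 0

E = 1, F = 0, G = 169/4 at the point
E_p = 0, E_q = 0, F_p = 0, F_q = 0, G_p = -13, G_q = 0
EG - F^2 = 169/4;  g^inv = (4/169) * [[169/4, 0], [0, 1]]
first-kind symbols [ij,l] = (1/2)(d_i g_jl + d_j g_il - d_l g_ij): [pp,p] = E_p/2 = 0, [pp,q] = F_p - E_q/2 = 0, [pq,p] = E_q/2 = 0, [pq,q] = G_p/2 = -13/2, [qq,p] = F_q - G_p/2 = 13/2, [qq,q] = G_q/2 = 0
Gamma^p_ij = (G*[ij,p] - F*[ij,q])/(EG - F^2), Gamma^q_ij = (E*[ij,q] - F*[ij,p])/(EG - F^2)


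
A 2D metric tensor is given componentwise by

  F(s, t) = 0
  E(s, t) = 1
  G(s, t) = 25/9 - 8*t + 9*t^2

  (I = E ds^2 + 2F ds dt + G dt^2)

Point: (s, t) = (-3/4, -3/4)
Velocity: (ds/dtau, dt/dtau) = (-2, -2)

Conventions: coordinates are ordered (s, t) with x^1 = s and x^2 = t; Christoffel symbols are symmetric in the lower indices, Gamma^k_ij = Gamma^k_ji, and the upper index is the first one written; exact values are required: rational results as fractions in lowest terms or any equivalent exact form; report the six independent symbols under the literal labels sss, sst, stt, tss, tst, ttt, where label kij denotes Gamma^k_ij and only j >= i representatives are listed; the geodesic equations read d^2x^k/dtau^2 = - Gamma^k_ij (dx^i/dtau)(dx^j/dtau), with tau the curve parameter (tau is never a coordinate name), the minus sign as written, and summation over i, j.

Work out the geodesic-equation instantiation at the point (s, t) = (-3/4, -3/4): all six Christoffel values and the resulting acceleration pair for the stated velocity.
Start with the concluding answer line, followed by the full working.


Answer: Gamma_sss = 0, Gamma_sst = 0, Gamma_stt = 0, Gamma_tss = 0, Gamma_tst = 0, Gamma_ttt = -1548/1993; accelerations (d^2s/dtau^2, d^2t/dtau^2) = (0, 6192/1993)

E = 1, F = 0, G = 1993/144 at the point
E_s = 0, E_t = 0, F_s = 0, F_t = 0, G_s = 0, G_t = -43/2
EG - F^2 = 1993/144;  g^inv = (144/1993) * [[1993/144, 0], [0, 1]]
first-kind symbols [ij,l] = (1/2)(d_i g_jl + d_j g_il - d_l g_ij): [ss,s] = E_s/2 = 0, [ss,t] = F_s - E_t/2 = 0, [st,s] = E_t/2 = 0, [st,t] = G_s/2 = 0, [tt,s] = F_t - G_s/2 = 0, [tt,t] = G_t/2 = -43/4
Gamma^s_ij = (G*[ij,s] - F*[ij,t])/(EG - F^2), Gamma^t_ij = (E*[ij,t] - F*[ij,s])/(EG - F^2)
Gamma_sss = 0, Gamma_sst = 0, Gamma_stt = 0, Gamma_tss = 0, Gamma_tst = 0, Gamma_ttt = -1548/1993
d^2s/dtau^2 = -(Gamma_sss*(-2)^2 + 2*Gamma_sst*(-2)*(-2) + Gamma_stt*(-2)^2) = 0
d^2t/dtau^2 = -(Gamma_tss*(-2)^2 + 2*Gamma_tst*(-2)*(-2) + Gamma_ttt*(-2)^2) = 6192/1993


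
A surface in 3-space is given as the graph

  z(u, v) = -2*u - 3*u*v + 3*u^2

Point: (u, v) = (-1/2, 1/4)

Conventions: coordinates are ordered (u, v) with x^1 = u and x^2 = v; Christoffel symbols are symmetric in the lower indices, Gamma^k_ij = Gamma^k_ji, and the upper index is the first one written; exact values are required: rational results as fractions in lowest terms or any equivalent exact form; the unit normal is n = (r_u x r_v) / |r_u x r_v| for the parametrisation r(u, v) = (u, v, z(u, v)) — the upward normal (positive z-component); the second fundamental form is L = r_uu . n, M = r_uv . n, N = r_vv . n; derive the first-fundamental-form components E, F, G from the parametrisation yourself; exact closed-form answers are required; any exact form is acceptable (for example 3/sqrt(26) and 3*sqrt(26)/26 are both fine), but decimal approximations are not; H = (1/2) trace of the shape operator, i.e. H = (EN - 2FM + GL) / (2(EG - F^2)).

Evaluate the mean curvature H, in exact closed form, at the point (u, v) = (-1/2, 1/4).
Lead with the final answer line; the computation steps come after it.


Answer: H = -1032*sqrt(581)/337561

z_u = -23/4, z_v = 3/2, z_uu = 6, z_uv = -3, z_vv = 0
E = 545/16, F = -69/8, G = 13/4; answer radicand W^2 = 581/16
unnormalised second-form numerators: l = 6, m = -3, n = 0; L = l/sqrt(581/16), and similarly M = m/sqrt(W^2), N = n/sqrt(W^2)
H = (E*n - 2*F*m + G*l) / (2*(EG - F^2)*sqrt(W^2)); E*n - 2*F*m + G*l = -129/4, EG - F^2 = 581/16, so H = (-258/581)/sqrt(581/16)


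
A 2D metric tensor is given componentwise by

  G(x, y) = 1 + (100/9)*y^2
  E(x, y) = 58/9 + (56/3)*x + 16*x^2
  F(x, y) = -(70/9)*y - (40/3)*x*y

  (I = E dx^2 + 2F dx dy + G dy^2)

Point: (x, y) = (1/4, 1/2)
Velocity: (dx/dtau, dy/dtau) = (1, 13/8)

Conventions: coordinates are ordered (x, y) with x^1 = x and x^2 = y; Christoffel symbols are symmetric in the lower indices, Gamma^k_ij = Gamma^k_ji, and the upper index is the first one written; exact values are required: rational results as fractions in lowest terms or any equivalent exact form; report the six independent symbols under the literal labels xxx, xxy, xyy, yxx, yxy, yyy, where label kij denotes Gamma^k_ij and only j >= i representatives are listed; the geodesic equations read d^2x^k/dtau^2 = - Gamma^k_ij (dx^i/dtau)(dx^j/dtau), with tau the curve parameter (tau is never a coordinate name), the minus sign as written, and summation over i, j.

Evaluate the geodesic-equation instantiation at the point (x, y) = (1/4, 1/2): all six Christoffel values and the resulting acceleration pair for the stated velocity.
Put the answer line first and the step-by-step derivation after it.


Answer: Gamma_xxx = 60/67, Gamma_xxy = 0, Gamma_xyy = -50/67, Gamma_yxx = -30/67, Gamma_yxy = 0, Gamma_yyy = 25/67; accelerations (d^2x/dtau^2, d^2y/dtau^2) = (2305/2144, -2305/4288)

E = 109/9, F = -50/9, G = 34/9 at the point
E_x = 80/3, E_y = 0, F_x = -20/3, F_y = -100/9, G_x = 0, G_y = 100/9
EG - F^2 = 134/9;  g^inv = (9/134) * [[34/9, 50/9], [50/9, 109/9]]
first-kind symbols [ij,l] = (1/2)(d_i g_jl + d_j g_il - d_l g_ij): [xx,x] = E_x/2 = 40/3, [xx,y] = F_x - E_y/2 = -20/3, [xy,x] = E_y/2 = 0, [xy,y] = G_x/2 = 0, [yy,x] = F_y - G_x/2 = -100/9, [yy,y] = G_y/2 = 50/9
Gamma^x_ij = (G*[ij,x] - F*[ij,y])/(EG - F^2), Gamma^y_ij = (E*[ij,y] - F*[ij,x])/(EG - F^2)
Gamma_xxx = 60/67, Gamma_xxy = 0, Gamma_xyy = -50/67, Gamma_yxx = -30/67, Gamma_yxy = 0, Gamma_yyy = 25/67
d^2x/dtau^2 = -(Gamma_xxx*(1)^2 + 2*Gamma_xxy*(1)*(13/8) + Gamma_xyy*(13/8)^2) = 2305/2144
d^2y/dtau^2 = -(Gamma_yxx*(1)^2 + 2*Gamma_yxy*(1)*(13/8) + Gamma_yyy*(13/8)^2) = -2305/4288


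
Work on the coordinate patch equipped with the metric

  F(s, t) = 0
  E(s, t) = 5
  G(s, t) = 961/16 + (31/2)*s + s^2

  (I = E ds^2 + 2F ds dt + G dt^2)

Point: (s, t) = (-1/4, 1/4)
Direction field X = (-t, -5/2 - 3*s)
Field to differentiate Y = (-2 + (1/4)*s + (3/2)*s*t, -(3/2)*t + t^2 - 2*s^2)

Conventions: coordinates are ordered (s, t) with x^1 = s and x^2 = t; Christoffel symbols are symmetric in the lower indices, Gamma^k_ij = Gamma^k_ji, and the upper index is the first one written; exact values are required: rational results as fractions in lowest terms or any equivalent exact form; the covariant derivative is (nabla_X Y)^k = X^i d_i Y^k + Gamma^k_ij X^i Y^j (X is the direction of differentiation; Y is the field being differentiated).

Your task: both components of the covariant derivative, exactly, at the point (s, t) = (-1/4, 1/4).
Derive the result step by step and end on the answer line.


E = 5, F = 0, G = 225/4 at the point
E_s = 0, E_t = 0, F_s = 0, F_t = 0, G_s = 15, G_t = 0
EG - F^2 = 1125/4;  g^inv = (4/1125) * [[225/4, 0], [0, 5]]
first-kind symbols [ij,l] = (1/2)(d_i g_jl + d_j g_il - d_l g_ij): [ss,s] = E_s/2 = 0, [ss,t] = F_s - E_t/2 = 0, [st,s] = E_t/2 = 0, [st,t] = G_s/2 = 15/2, [tt,s] = F_t - G_s/2 = -15/2, [tt,t] = G_t/2 = 0
Gamma^s_ij = (G*[ij,s] - F*[ij,t])/(EG - F^2), Gamma^t_ij = (E*[ij,t] - F*[ij,s])/(EG - F^2)
Gamma_sss = 0, Gamma_sst = 0, Gamma_stt = -3/2, Gamma_tss = 0, Gamma_tst = 2/15, Gamma_ttt = 0
X = (-1/4, -7/4), Y = (-69/32, -7/16) at the point

Answer: (nabla_X Y)^s = -83/128, (nabla_X Y)^t = 1937/960


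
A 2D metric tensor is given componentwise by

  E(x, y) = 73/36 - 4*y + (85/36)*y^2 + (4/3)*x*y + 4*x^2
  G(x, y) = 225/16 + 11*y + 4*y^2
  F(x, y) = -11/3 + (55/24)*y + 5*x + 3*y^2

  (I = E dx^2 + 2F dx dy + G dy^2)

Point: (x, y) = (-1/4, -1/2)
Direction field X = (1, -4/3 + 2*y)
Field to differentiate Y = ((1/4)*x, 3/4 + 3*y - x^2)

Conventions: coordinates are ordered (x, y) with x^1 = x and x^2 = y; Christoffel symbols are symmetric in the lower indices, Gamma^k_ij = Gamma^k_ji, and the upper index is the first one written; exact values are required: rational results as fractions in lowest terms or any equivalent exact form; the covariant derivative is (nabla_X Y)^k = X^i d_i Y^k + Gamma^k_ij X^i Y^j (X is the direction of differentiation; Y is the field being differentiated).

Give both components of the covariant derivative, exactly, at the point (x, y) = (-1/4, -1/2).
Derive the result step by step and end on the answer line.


E = 725/144, F = -85/16, G = 153/16 at the point
E_x = -8/3, E_y = -241/36, F_x = 5, F_y = -17/24, G_x = 0, G_y = 7
EG - F^2 = 1275/64;  g^inv = (64/1275) * [[153/16, 85/16], [85/16, 725/144]]
first-kind symbols [ij,l] = (1/2)(d_i g_jl + d_j g_il - d_l g_ij): [xx,x] = E_x/2 = -4/3, [xx,y] = F_x - E_y/2 = 601/72, [xy,x] = E_y/2 = -241/72, [xy,y] = G_x/2 = 0, [yy,x] = F_y - G_x/2 = -17/24, [yy,y] = G_y/2 = 7/2
Gamma^x_ij = (G*[ij,x] - F*[ij,y])/(EG - F^2), Gamma^y_ij = (E*[ij,y] - F*[ij,x])/(EG - F^2)
Gamma_xxx = 2141/1350, Gamma_xxy = -241/150, Gamma_xyy = 89/150, Gamma_yxx = 72457/41310, Gamma_yxy = -241/270, Gamma_yyy = 3193/4590
X = (1, -7/3), Y = (-1/16, -13/16) at the point

Answer: (nabla_X Y)^x = 12673/5400, (nabla_X Y)^y = -193981/41310


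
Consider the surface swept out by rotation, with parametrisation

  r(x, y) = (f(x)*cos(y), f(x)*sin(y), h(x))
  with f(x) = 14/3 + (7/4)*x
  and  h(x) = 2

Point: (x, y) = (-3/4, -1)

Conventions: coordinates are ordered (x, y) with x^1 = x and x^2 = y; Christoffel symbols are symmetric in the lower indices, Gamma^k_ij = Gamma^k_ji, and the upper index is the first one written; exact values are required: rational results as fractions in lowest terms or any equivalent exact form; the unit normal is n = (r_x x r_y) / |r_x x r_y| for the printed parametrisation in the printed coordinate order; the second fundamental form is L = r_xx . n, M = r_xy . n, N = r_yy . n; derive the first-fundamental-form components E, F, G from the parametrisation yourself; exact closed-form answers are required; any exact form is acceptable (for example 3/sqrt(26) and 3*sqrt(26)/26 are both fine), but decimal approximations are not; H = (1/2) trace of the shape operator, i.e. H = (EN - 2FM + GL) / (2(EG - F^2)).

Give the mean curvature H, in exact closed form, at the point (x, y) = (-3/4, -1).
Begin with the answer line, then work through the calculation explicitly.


Answer: H = 0

f = 161/48, f' = 7/4, f'' = 0, h' = 0, h'' = 0
E = 49/16, F = 0, G = 25921/2304; answer radicand W^2 = 49/16
unnormalised second-form numerators: l = 0, m = 0, n = 0; L = l/sqrt(49/16), and similarly M = m/sqrt(W^2), N = n/sqrt(W^2)
H = (E*n - 2*F*m + G*l) / (2*(EG - F^2)*sqrt(W^2)); E*n - 2*F*m + G*l = 0, EG - F^2 = 1270129/36864, so H = (0)/sqrt(49/16)


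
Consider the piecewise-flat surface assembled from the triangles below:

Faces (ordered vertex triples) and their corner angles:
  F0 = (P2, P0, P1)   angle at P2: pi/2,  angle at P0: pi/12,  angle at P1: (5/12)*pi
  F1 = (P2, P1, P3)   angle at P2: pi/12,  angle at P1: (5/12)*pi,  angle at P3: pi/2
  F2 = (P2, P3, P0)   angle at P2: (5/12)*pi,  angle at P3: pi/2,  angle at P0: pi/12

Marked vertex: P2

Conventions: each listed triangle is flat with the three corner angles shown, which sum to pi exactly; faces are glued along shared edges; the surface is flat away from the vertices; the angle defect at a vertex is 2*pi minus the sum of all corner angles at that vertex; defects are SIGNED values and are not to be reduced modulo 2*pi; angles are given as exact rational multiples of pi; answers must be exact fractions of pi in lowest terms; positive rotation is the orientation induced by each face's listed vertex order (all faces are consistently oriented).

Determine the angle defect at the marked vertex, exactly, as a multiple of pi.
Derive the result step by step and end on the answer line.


Sum of corner angles at P2: pi
defect = 2*pi - pi

Answer: defect(P2) = pi


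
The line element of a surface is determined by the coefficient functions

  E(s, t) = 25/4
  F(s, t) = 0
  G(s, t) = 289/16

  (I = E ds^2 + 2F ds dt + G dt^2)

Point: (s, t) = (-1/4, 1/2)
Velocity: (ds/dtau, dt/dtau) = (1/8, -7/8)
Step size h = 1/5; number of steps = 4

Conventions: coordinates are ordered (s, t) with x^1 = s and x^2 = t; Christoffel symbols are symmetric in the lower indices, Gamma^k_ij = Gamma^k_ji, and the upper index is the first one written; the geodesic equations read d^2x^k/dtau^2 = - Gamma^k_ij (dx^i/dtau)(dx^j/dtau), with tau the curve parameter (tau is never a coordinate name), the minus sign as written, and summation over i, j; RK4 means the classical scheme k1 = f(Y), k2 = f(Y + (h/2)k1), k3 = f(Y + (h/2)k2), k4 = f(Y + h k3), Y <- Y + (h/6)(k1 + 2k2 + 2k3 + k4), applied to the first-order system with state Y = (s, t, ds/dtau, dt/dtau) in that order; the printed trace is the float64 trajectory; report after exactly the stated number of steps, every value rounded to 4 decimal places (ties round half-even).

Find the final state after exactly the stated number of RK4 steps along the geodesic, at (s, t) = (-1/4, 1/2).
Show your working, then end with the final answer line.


f(Y) = (ds/dtau, dt/dtau, -Gamma^s_ij Y'^i Y'^j, -Gamma^t_ij Y'^i Y'^j) with the Gammas evaluated at the stage position; h = 0.200000; intermediate values shown to 6 dp
step 0: s = -0.2500, t = 0.5000, ds/dtau = 0.1250, dt/dtau = -0.8750
step 1:
  k1: at (s, t) = (-0.250000, 0.500000), (ds/dtau, dt/dtau) = (0.125000, -0.875000); Gamma_sss = 0.000000, Gamma_sst = 0.000000, Gamma_stt = 0.000000, Gamma_tss = 0.000000, Gamma_tst = 0.000000, Gamma_ttt = 0.000000; k1 = (0.125000, -0.875000, 0.000000, 0.000000)
  k2: at (s, t) = (-0.237500, 0.412500), (ds/dtau, dt/dtau) = (0.125000, -0.875000); Gamma_sss = 0.000000, Gamma_sst = 0.000000, Gamma_stt = 0.000000, Gamma_tss = 0.000000, Gamma_tst = 0.000000, Gamma_ttt = 0.000000; k2 = (0.125000, -0.875000, 0.000000, 0.000000)
  k3: at (s, t) = (-0.237500, 0.412500), (ds/dtau, dt/dtau) = (0.125000, -0.875000); Gamma_sss = 0.000000, Gamma_sst = 0.000000, Gamma_stt = 0.000000, Gamma_tss = 0.000000, Gamma_tst = 0.000000, Gamma_ttt = 0.000000; k3 = (0.125000, -0.875000, 0.000000, 0.000000)
  k4: at (s, t) = (-0.225000, 0.325000), (ds/dtau, dt/dtau) = (0.125000, -0.875000); Gamma_sss = 0.000000, Gamma_sst = 0.000000, Gamma_stt = 0.000000, Gamma_tss = 0.000000, Gamma_tst = 0.000000, Gamma_ttt = 0.000000; k4 = (0.125000, -0.875000, 0.000000, 0.000000)
  Y <- Y + (h/6)(k1 + 2k2 + 2k3 + k4): s = -0.2250, t = 0.3250, ds/dtau = 0.1250, dt/dtau = -0.8750
step 2:
  k1: at (s, t) = (-0.225000, 0.325000), (ds/dtau, dt/dtau) = (0.125000, -0.875000); Gamma_sss = 0.000000, Gamma_sst = 0.000000, Gamma_stt = 0.000000, Gamma_tss = 0.000000, Gamma_tst = 0.000000, Gamma_ttt = 0.000000; k1 = (0.125000, -0.875000, 0.000000, 0.000000)
  k2: at (s, t) = (-0.212500, 0.237500), (ds/dtau, dt/dtau) = (0.125000, -0.875000); Gamma_sss = 0.000000, Gamma_sst = 0.000000, Gamma_stt = 0.000000, Gamma_tss = 0.000000, Gamma_tst = 0.000000, Gamma_ttt = 0.000000; k2 = (0.125000, -0.875000, 0.000000, 0.000000)
  k3: at (s, t) = (-0.212500, 0.237500), (ds/dtau, dt/dtau) = (0.125000, -0.875000); Gamma_sss = 0.000000, Gamma_sst = 0.000000, Gamma_stt = 0.000000, Gamma_tss = 0.000000, Gamma_tst = 0.000000, Gamma_ttt = 0.000000; k3 = (0.125000, -0.875000, 0.000000, 0.000000)
  k4: at (s, t) = (-0.200000, 0.150000), (ds/dtau, dt/dtau) = (0.125000, -0.875000); Gamma_sss = 0.000000, Gamma_sst = 0.000000, Gamma_stt = 0.000000, Gamma_tss = 0.000000, Gamma_tst = 0.000000, Gamma_ttt = 0.000000; k4 = (0.125000, -0.875000, 0.000000, 0.000000)
  Y <- Y + (h/6)(k1 + 2k2 + 2k3 + k4): s = -0.2000, t = 0.1500, ds/dtau = 0.1250, dt/dtau = -0.8750
step 3:
  k1: at (s, t) = (-0.200000, 0.150000), (ds/dtau, dt/dtau) = (0.125000, -0.875000); Gamma_sss = 0.000000, Gamma_sst = 0.000000, Gamma_stt = 0.000000, Gamma_tss = 0.000000, Gamma_tst = 0.000000, Gamma_ttt = 0.000000; k1 = (0.125000, -0.875000, 0.000000, 0.000000)
  k2: at (s, t) = (-0.187500, 0.062500), (ds/dtau, dt/dtau) = (0.125000, -0.875000); Gamma_sss = 0.000000, Gamma_sst = 0.000000, Gamma_stt = 0.000000, Gamma_tss = 0.000000, Gamma_tst = 0.000000, Gamma_ttt = 0.000000; k2 = (0.125000, -0.875000, 0.000000, 0.000000)
  k3: at (s, t) = (-0.187500, 0.062500), (ds/dtau, dt/dtau) = (0.125000, -0.875000); Gamma_sss = 0.000000, Gamma_sst = 0.000000, Gamma_stt = 0.000000, Gamma_tss = 0.000000, Gamma_tst = 0.000000, Gamma_ttt = 0.000000; k3 = (0.125000, -0.875000, 0.000000, 0.000000)
  k4: at (s, t) = (-0.175000, -0.025000), (ds/dtau, dt/dtau) = (0.125000, -0.875000); Gamma_sss = 0.000000, Gamma_sst = 0.000000, Gamma_stt = 0.000000, Gamma_tss = 0.000000, Gamma_tst = 0.000000, Gamma_ttt = 0.000000; k4 = (0.125000, -0.875000, 0.000000, 0.000000)
  Y <- Y + (h/6)(k1 + 2k2 + 2k3 + k4): s = -0.1750, t = -0.0250, ds/dtau = 0.1250, dt/dtau = -0.8750
step 4:
  k1: at (s, t) = (-0.175000, -0.025000), (ds/dtau, dt/dtau) = (0.125000, -0.875000); Gamma_sss = 0.000000, Gamma_sst = 0.000000, Gamma_stt = 0.000000, Gamma_tss = 0.000000, Gamma_tst = 0.000000, Gamma_ttt = 0.000000; k1 = (0.125000, -0.875000, 0.000000, 0.000000)
  k2: at (s, t) = (-0.162500, -0.112500), (ds/dtau, dt/dtau) = (0.125000, -0.875000); Gamma_sss = 0.000000, Gamma_sst = 0.000000, Gamma_stt = 0.000000, Gamma_tss = 0.000000, Gamma_tst = 0.000000, Gamma_ttt = 0.000000; k2 = (0.125000, -0.875000, 0.000000, 0.000000)
  k3: at (s, t) = (-0.162500, -0.112500), (ds/dtau, dt/dtau) = (0.125000, -0.875000); Gamma_sss = 0.000000, Gamma_sst = 0.000000, Gamma_stt = 0.000000, Gamma_tss = 0.000000, Gamma_tst = 0.000000, Gamma_ttt = 0.000000; k3 = (0.125000, -0.875000, 0.000000, 0.000000)
  k4: at (s, t) = (-0.150000, -0.200000), (ds/dtau, dt/dtau) = (0.125000, -0.875000); Gamma_sss = 0.000000, Gamma_sst = 0.000000, Gamma_stt = 0.000000, Gamma_tss = 0.000000, Gamma_tst = 0.000000, Gamma_ttt = 0.000000; k4 = (0.125000, -0.875000, 0.000000, 0.000000)
  Y <- Y + (h/6)(k1 + 2k2 + 2k3 + k4): s = -0.1500, t = -0.2000, ds/dtau = 0.1250, dt/dtau = -0.8750

Answer: s = -0.1500, t = -0.2000, ds/dtau = 0.1250, dt/dtau = -0.8750


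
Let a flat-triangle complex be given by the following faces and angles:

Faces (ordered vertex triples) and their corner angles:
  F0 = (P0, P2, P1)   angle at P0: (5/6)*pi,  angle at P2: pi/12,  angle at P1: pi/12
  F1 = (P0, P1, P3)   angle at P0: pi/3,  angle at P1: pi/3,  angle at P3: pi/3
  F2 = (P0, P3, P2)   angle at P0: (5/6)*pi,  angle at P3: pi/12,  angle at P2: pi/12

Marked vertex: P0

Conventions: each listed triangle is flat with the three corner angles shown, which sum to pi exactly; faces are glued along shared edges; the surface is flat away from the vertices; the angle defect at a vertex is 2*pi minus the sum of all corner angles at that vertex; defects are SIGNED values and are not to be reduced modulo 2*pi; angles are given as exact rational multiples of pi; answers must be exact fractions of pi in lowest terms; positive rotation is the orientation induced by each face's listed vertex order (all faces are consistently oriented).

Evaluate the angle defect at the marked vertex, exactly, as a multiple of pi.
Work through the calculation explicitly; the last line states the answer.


Sum of corner angles at P0: 2*pi
defect = 2*pi - 2*pi

Answer: defect(P0) = 0


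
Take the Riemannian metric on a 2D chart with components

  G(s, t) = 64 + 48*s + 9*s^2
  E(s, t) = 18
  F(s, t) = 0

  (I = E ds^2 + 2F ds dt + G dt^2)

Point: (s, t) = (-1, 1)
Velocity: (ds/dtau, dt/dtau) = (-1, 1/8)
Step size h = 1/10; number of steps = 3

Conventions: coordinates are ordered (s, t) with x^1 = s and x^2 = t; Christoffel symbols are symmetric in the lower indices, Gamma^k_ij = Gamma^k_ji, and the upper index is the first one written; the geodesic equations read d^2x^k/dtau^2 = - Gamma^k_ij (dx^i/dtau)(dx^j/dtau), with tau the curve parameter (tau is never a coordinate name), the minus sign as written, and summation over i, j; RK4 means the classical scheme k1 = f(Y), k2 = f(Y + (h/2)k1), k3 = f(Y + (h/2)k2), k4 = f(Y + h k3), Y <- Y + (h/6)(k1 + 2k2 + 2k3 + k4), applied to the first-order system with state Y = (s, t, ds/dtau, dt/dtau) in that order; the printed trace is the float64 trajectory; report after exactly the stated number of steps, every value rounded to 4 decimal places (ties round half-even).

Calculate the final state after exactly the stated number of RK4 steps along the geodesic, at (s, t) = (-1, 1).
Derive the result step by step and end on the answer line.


f(Y) = (ds/dtau, dt/dtau, -Gamma^s_ij Y'^i Y'^j, -Gamma^t_ij Y'^i Y'^j) with the Gammas evaluated at the stage position; h = 0.100000; intermediate values shown to 6 dp
step 0: s = -1.0000, t = 1.0000, ds/dtau = -1.0000, dt/dtau = 0.1250
step 1:
  k1: at (s, t) = (-1.000000, 1.000000), (ds/dtau, dt/dtau) = (-1.000000, 0.125000); Gamma_sss = 0.000000, Gamma_sst = 0.000000, Gamma_stt = -0.833333, Gamma_tss = 0.000000, Gamma_tst = 0.600000, Gamma_ttt = 0.000000; k1 = (-1.000000, 0.125000, 0.013021, 0.150000)
  k2: at (s, t) = (-1.050000, 1.006250), (ds/dtau, dt/dtau) = (-0.999349, 0.132500); Gamma_sss = 0.000000, Gamma_sst = 0.000000, Gamma_stt = -0.808333, Gamma_tss = 0.000000, Gamma_tst = 0.618557, Gamma_ttt = 0.000000; k2 = (-0.999349, 0.132500, 0.014191, 0.163811)
  k3: at (s, t) = (-1.049967, 1.006625), (ds/dtau, dt/dtau) = (-0.999290, 0.133191); Gamma_sss = 0.000000, Gamma_sst = 0.000000, Gamma_stt = -0.808350, Gamma_tss = 0.000000, Gamma_tst = 0.618544, Gamma_ttt = 0.000000; k3 = (-0.999290, 0.133191, 0.014340, 0.164652)
  k4: at (s, t) = (-1.099929, 1.013319), (ds/dtau, dt/dtau) = (-0.998566, 0.141465); Gamma_sss = 0.000000, Gamma_sst = 0.000000, Gamma_stt = -0.783369, Gamma_tss = 0.000000, Gamma_tst = 0.638269, Gamma_ttt = 0.000000; k4 = (-0.998566, 0.141465, 0.015677, 0.180327)
  Y <- Y + (h/6)(k1 + 2k2 + 2k3 + k4): s = -1.0999, t = 1.0133, ds/dtau = -0.9986, dt/dtau = 0.1415
step 2:
  k1: at (s, t) = (-1.099931, 1.013297), (ds/dtau, dt/dtau) = (-0.998571, 0.141454); Gamma_sss = 0.000000, Gamma_sst = 0.000000, Gamma_stt = -0.783368, Gamma_tss = 0.000000, Gamma_tst = 0.638270, Gamma_ttt = 0.000000; k1 = (-0.998571, 0.141454, 0.015675, 0.180314)
  k2: at (s, t) = (-1.149859, 1.020370), (ds/dtau, dt/dtau) = (-0.997787, 0.150470); Gamma_sss = 0.000000, Gamma_sst = 0.000000, Gamma_stt = -0.758404, Gamma_tss = 0.000000, Gamma_tst = 0.659279, Gamma_ttt = 0.000000; k2 = (-0.997787, 0.150470, 0.017171, 0.197964)
  k3: at (s, t) = (-1.149820, 1.020821), (ds/dtau, dt/dtau) = (-0.997712, 0.151352); Gamma_sss = 0.000000, Gamma_sst = 0.000000, Gamma_stt = -0.758423, Gamma_tss = 0.000000, Gamma_tst = 0.659262, Gamma_ttt = 0.000000; k3 = (-0.997712, 0.151352, 0.017374, 0.199105)
  k4: at (s, t) = (-1.199702, 1.028433), (ds/dtau, dt/dtau) = (-0.996833, 0.161365); Gamma_sss = 0.000000, Gamma_sst = 0.000000, Gamma_stt = -0.733482, Gamma_tss = 0.000000, Gamma_tst = 0.681680, Gamma_ttt = 0.000000; k4 = (-0.996833, 0.161365, 0.019099, 0.219301)
  Y <- Y + (h/6)(k1 + 2k2 + 2k3 + k4): s = -1.1997, t = 1.0284, ds/dtau = -0.9968, dt/dtau = 0.1614
step 3:
  k1: at (s, t) = (-1.199704, 1.028405), (ds/dtau, dt/dtau) = (-0.996840, 0.161350); Gamma_sss = 0.000000, Gamma_sst = 0.000000, Gamma_stt = -0.733481, Gamma_tss = 0.000000, Gamma_tst = 0.681681, Gamma_ttt = 0.000000; k1 = (-0.996840, 0.161350, 0.019095, 0.219283)
  k2: at (s, t) = (-1.249546, 1.036473), (ds/dtau, dt/dtau) = (-0.995885, 0.172314); Gamma_sss = 0.000000, Gamma_sst = 0.000000, Gamma_stt = -0.708560, Gamma_tss = 0.000000, Gamma_tst = 0.705656, Gamma_ttt = 0.000000; k2 = (-0.995885, 0.172314, 0.021039, 0.242189)
  k3: at (s, t) = (-1.249498, 1.037021), (ds/dtau, dt/dtau) = (-0.995788, 0.173460); Gamma_sss = 0.000000, Gamma_sst = 0.000000, Gamma_stt = -0.708584, Gamma_tss = 0.000000, Gamma_tst = 0.705632, Gamma_ttt = 0.000000; k3 = (-0.995788, 0.173460, 0.021320, 0.243766)
  k4: at (s, t) = (-1.299283, 1.045751), (ds/dtau, dt/dtau) = (-0.994708, 0.185727); Gamma_sss = 0.000000, Gamma_sst = 0.000000, Gamma_stt = -0.683692, Gamma_tss = 0.000000, Gamma_tst = 0.731324, Gamma_ttt = 0.000000; k4 = (-0.994708, 0.185727, 0.023584, 0.270215)
  Y <- Y + (h/6)(k1 + 2k2 + 2k3 + k4): s = -1.2993, t = 1.0457, ds/dtau = -0.9947, dt/dtau = 0.1857

Answer: s = -1.2993, t = 1.0457, ds/dtau = -0.9947, dt/dtau = 0.1857


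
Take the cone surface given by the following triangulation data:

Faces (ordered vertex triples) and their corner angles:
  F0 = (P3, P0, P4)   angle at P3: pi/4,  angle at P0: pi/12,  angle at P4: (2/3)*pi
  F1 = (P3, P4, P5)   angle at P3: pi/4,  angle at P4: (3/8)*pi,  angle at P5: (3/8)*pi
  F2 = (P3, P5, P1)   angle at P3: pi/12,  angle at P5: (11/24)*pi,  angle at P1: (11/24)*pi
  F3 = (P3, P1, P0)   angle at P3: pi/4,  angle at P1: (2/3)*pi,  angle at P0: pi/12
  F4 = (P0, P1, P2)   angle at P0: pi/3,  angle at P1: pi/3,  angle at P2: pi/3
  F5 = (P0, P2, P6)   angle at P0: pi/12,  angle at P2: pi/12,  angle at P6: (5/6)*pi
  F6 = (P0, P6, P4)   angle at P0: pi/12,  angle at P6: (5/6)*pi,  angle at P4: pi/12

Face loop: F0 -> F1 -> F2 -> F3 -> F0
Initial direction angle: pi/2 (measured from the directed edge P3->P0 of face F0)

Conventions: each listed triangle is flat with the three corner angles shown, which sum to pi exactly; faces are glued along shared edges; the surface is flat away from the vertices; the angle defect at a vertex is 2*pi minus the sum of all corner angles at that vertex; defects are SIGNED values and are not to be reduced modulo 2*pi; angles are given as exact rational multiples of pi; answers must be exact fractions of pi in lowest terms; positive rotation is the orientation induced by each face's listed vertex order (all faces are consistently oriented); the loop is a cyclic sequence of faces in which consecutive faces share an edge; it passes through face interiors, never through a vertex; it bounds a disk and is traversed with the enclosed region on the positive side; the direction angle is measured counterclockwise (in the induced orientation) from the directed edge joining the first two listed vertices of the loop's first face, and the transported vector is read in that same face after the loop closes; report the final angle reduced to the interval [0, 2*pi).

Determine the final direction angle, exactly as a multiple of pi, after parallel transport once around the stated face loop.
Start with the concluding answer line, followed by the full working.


Answer: final direction angle = (5/3)*pi

enclosed vertex P3: corner angles sum to (5/6)*pi, defect = 2*pi - (5/6)*pi = (7/6)*pi
the final direction is the initial angle plus the enclosed defects, taken mod 2*pi in the induced orientation
final angle = pi/2 + (7/6)*pi = (5/3)*pi (mod 2*pi)


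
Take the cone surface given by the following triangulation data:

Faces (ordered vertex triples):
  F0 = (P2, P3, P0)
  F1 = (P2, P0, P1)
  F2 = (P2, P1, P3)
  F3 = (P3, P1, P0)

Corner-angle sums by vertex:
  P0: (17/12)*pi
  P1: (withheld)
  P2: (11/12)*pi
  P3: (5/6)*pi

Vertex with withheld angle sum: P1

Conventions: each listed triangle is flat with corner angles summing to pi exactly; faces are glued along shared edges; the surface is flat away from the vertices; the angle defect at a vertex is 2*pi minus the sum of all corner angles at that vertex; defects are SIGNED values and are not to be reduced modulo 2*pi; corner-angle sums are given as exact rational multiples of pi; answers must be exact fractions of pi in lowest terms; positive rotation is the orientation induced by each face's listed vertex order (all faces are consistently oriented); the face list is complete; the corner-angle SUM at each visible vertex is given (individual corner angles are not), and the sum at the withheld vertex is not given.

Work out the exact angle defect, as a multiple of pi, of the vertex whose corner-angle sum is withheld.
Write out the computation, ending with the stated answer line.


V = 4, E = 6, F = 4; chi = V - E + F = 2
Gauss-Bonnet: total defect = 2*pi*chi = 4*pi; visible defects sum to (17/6)*pi

Answer: defect(P1) = (7/6)*pi
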